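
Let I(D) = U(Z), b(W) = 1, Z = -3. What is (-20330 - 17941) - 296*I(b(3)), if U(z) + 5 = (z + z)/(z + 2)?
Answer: -38567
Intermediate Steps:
U(z) = -5 + 2*z/(2 + z) (U(z) = -5 + (z + z)/(z + 2) = -5 + (2*z)/(2 + z) = -5 + 2*z/(2 + z))
I(D) = 1 (I(D) = (-10 - 3*(-3))/(2 - 3) = (-10 + 9)/(-1) = -1*(-1) = 1)
(-20330 - 17941) - 296*I(b(3)) = (-20330 - 17941) - 296*1 = -38271 - 296 = -38567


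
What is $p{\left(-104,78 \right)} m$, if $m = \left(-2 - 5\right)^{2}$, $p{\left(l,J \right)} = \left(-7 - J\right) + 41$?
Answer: $-2156$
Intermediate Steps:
$p{\left(l,J \right)} = 34 - J$
$m = 49$ ($m = \left(-7\right)^{2} = 49$)
$p{\left(-104,78 \right)} m = \left(34 - 78\right) 49 = \left(-44\right) 49 = -2156$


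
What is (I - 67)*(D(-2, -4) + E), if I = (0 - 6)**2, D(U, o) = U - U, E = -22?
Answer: 682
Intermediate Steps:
D(U, o) = 0
I = 36 (I = (-6)**2 = 36)
(I - 67)*(D(-2, -4) + E) = (36 - 67)*(0 - 22) = -31*(-22) = 682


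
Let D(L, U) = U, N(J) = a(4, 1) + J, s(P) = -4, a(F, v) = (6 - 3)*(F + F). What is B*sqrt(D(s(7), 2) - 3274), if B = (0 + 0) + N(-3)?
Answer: 42*I*sqrt(818) ≈ 1201.2*I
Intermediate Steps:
a(F, v) = 6*F (a(F, v) = 3*(2*F) = 6*F)
N(J) = 24 + J (N(J) = 6*4 + J = 24 + J)
B = 21 (B = (0 + 0) + (24 - 3) = 0 + 21 = 21)
B*sqrt(D(s(7), 2) - 3274) = 21*sqrt(2 - 3274) = 21*sqrt(-3272) = 21*(2*I*sqrt(818)) = 42*I*sqrt(818)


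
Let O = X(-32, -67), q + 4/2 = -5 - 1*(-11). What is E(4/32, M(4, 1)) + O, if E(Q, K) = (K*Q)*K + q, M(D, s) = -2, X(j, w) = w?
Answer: -125/2 ≈ -62.500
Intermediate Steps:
q = 4 (q = -2 + (-5 - 1*(-11)) = -2 + (-5 + 11) = -2 + 6 = 4)
O = -67
E(Q, K) = 4 + Q*K**2 (E(Q, K) = (K*Q)*K + 4 = Q*K**2 + 4 = 4 + Q*K**2)
E(4/32, M(4, 1)) + O = (4 + (4/32)*(-2)**2) - 67 = (4 + (4*(1/32))*4) - 67 = (4 + (1/8)*4) - 67 = (4 + 1/2) - 67 = 9/2 - 67 = -125/2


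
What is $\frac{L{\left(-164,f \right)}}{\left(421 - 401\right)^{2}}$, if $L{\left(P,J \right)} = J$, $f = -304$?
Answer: $- \frac{19}{25} \approx -0.76$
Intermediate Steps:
$\frac{L{\left(-164,f \right)}}{\left(421 - 401\right)^{2}} = - \frac{304}{\left(421 - 401\right)^{2}} = - \frac{304}{20^{2}} = - \frac{304}{400} = \left(-304\right) \frac{1}{400} = - \frac{19}{25}$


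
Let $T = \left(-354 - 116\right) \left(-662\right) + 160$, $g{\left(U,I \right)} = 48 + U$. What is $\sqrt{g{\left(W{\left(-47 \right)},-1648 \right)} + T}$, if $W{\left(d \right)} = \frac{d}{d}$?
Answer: $\sqrt{311349} \approx 557.99$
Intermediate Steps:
$W{\left(d \right)} = 1$
$T = 311300$ ($T = \left(-470\right) \left(-662\right) + 160 = 311140 + 160 = 311300$)
$\sqrt{g{\left(W{\left(-47 \right)},-1648 \right)} + T} = \sqrt{\left(48 + 1\right) + 311300} = \sqrt{49 + 311300} = \sqrt{311349}$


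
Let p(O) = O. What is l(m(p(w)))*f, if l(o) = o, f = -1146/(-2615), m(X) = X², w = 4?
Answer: 18336/2615 ≈ 7.0119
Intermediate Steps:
f = 1146/2615 (f = -1146*(-1/2615) = 1146/2615 ≈ 0.43824)
l(m(p(w)))*f = 4²*(1146/2615) = 16*(1146/2615) = 18336/2615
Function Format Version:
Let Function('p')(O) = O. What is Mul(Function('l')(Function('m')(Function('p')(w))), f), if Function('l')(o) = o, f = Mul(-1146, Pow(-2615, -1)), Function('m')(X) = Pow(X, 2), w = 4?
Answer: Rational(18336, 2615) ≈ 7.0119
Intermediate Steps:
f = Rational(1146, 2615) (f = Mul(-1146, Rational(-1, 2615)) = Rational(1146, 2615) ≈ 0.43824)
Mul(Function('l')(Function('m')(Function('p')(w))), f) = Mul(Pow(4, 2), Rational(1146, 2615)) = Mul(16, Rational(1146, 2615)) = Rational(18336, 2615)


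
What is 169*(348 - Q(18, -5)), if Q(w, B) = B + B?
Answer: 60502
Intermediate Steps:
Q(w, B) = 2*B
169*(348 - Q(18, -5)) = 169*(348 - 2*(-5)) = 169*(348 - 1*(-10)) = 169*(348 + 10) = 169*358 = 60502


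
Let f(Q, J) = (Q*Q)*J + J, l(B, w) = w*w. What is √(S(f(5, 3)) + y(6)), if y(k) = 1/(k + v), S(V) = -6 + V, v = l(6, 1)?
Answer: √3535/7 ≈ 8.4937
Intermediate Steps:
l(B, w) = w²
v = 1 (v = 1² = 1)
f(Q, J) = J + J*Q² (f(Q, J) = Q²*J + J = J*Q² + J = J + J*Q²)
y(k) = 1/(1 + k) (y(k) = 1/(k + 1) = 1/(1 + k))
√(S(f(5, 3)) + y(6)) = √((-6 + 3*(1 + 5²)) + 1/(1 + 6)) = √((-6 + 3*(1 + 25)) + 1/7) = √((-6 + 3*26) + ⅐) = √((-6 + 78) + ⅐) = √(72 + ⅐) = √(505/7) = √3535/7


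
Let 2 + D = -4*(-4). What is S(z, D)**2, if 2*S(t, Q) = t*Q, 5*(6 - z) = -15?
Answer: 3969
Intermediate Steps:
D = 14 (D = -2 - 4*(-4) = -2 + 16 = 14)
z = 9 (z = 6 - 1/5*(-15) = 6 + 3 = 9)
S(t, Q) = Q*t/2 (S(t, Q) = (t*Q)/2 = (Q*t)/2 = Q*t/2)
S(z, D)**2 = ((1/2)*14*9)**2 = 63**2 = 3969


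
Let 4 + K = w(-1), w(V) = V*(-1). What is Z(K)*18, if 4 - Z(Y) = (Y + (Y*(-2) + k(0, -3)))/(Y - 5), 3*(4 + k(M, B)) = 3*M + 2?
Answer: 285/4 ≈ 71.250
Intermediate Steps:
k(M, B) = -10/3 + M (k(M, B) = -4 + (3*M + 2)/3 = -4 + (2 + 3*M)/3 = -4 + (⅔ + M) = -10/3 + M)
w(V) = -V
K = -3 (K = -4 - 1*(-1) = -4 + 1 = -3)
Z(Y) = 4 - (-10/3 - Y)/(-5 + Y) (Z(Y) = 4 - (Y + (Y*(-2) + (-10/3 + 0)))/(Y - 5) = 4 - (Y + (-2*Y - 10/3))/(-5 + Y) = 4 - (Y + (-10/3 - 2*Y))/(-5 + Y) = 4 - (-10/3 - Y)/(-5 + Y))
Z(K)*18 = (5*(-10 + 3*(-3))/(3*(-5 - 3)))*18 = ((5/3)*(-10 - 9)/(-8))*18 = ((5/3)*(-⅛)*(-19))*18 = (95/24)*18 = 285/4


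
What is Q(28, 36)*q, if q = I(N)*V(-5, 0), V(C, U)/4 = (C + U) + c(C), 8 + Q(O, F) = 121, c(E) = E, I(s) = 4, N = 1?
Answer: -18080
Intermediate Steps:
Q(O, F) = 113 (Q(O, F) = -8 + 121 = 113)
V(C, U) = 4*U + 8*C (V(C, U) = 4*((C + U) + C) = 4*(U + 2*C) = 4*U + 8*C)
q = -160 (q = 4*(4*0 + 8*(-5)) = 4*(0 - 40) = 4*(-40) = -160)
Q(28, 36)*q = 113*(-160) = -18080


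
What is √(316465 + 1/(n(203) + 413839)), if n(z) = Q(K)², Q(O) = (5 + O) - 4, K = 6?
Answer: 3*√94117172590123/51736 ≈ 562.55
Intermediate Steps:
Q(O) = 1 + O
n(z) = 49 (n(z) = (1 + 6)² = 7² = 49)
√(316465 + 1/(n(203) + 413839)) = √(316465 + 1/(49 + 413839)) = √(316465 + 1/413888) = √(130981065921/413888) = 3*√94117172590123/51736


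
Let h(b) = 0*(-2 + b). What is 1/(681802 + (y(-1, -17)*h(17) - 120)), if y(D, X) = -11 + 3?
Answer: 1/681682 ≈ 1.4670e-6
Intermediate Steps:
y(D, X) = -8
h(b) = 0
1/(681802 + (y(-1, -17)*h(17) - 120)) = 1/(681802 + (-8*0 - 120)) = 1/(681802 + (0 - 120)) = 1/(681802 - 120) = 1/681682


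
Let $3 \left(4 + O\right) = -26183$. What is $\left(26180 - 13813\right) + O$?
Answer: $\frac{10906}{3} \approx 3635.3$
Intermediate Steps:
$O = - \frac{26195}{3}$ ($O = -4 + \frac{1}{3} \left(-26183\right) = -4 - \frac{26183}{3} = - \frac{26195}{3} \approx -8731.7$)
$\left(26180 - 13813\right) + O = \left(26180 - 13813\right) - \frac{26195}{3} = 12367 - \frac{26195}{3} = \frac{10906}{3}$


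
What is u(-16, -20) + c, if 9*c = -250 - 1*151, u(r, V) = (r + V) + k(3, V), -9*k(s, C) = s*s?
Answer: -734/9 ≈ -81.556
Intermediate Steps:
k(s, C) = -s²/9 (k(s, C) = -s*s/9 = -s²/9)
u(r, V) = -1 + V + r (u(r, V) = (r + V) - ⅑*3² = (V + r) - ⅑*9 = (V + r) - 1 = -1 + V + r)
c = -401/9 (c = (-250 - 1*151)/9 = (-250 - 151)/9 = (⅑)*(-401) = -401/9 ≈ -44.556)
u(-16, -20) + c = (-1 - 20 - 16) - 401/9 = -37 - 401/9 = -734/9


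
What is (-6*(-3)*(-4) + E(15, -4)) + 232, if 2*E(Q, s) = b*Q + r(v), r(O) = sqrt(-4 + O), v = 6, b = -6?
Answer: 115 + sqrt(2)/2 ≈ 115.71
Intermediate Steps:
E(Q, s) = sqrt(2)/2 - 3*Q (E(Q, s) = (-6*Q + sqrt(-4 + 6))/2 = (-6*Q + sqrt(2))/2 = (sqrt(2) - 6*Q)/2 = sqrt(2)/2 - 3*Q)
(-6*(-3)*(-4) + E(15, -4)) + 232 = (-6*(-3)*(-4) + (sqrt(2)/2 - 3*15)) + 232 = (18*(-4) + (sqrt(2)/2 - 45)) + 232 = (-72 + (-45 + sqrt(2)/2)) + 232 = (-117 + sqrt(2)/2) + 232 = 115 + sqrt(2)/2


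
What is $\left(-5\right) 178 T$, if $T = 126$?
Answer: $-112140$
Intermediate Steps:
$\left(-5\right) 178 T = \left(-5\right) 178 \cdot 126 = \left(-890\right) 126 = -112140$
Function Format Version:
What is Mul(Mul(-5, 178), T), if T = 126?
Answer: -112140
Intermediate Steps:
Mul(Mul(-5, 178), T) = Mul(Mul(-5, 178), 126) = Mul(-890, 126) = -112140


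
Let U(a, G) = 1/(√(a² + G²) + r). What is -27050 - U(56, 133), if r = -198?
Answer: -497151752/18379 + 35*√17/18379 ≈ -27050.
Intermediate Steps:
U(a, G) = 1/(-198 + √(G² + a²)) (U(a, G) = 1/(√(a² + G²) - 198) = 1/(√(G² + a²) - 198) = 1/(-198 + √(G² + a²)))
-27050 - U(56, 133) = -27050 - 1/(-198 + √(133² + 56²)) = -27050 - 1/(-198 + √(17689 + 3136)) = -27050 - 1/(-198 + √20825) = -27050 - 1/(-198 + 35*√17)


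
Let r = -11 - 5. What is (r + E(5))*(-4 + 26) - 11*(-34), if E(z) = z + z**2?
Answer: 682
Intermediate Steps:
r = -16
(r + E(5))*(-4 + 26) - 11*(-34) = (-16 + 5*(1 + 5))*(-4 + 26) - 11*(-34) = (-16 + 5*6)*22 + 374 = (-16 + 30)*22 + 374 = 14*22 + 374 = 308 + 374 = 682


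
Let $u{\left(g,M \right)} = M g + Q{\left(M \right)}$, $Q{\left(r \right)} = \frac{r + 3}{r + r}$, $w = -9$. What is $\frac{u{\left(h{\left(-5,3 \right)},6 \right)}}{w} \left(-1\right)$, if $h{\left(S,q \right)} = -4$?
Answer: $- \frac{31}{12} \approx -2.5833$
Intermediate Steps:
$Q{\left(r \right)} = \frac{3 + r}{2 r}$
$u{\left(g,M \right)} = M g + \frac{3 + M}{2 M}$
$\frac{u{\left(h{\left(-5,3 \right)},6 \right)}}{w} \left(-1\right) = \frac{\frac{1}{2} + \frac{3}{2 \cdot 6} + 6 \left(-4\right)}{-9} \left(-1\right) = - \frac{\frac{1}{2} + \frac{3}{2} \cdot \frac{1}{6} - 24}{9} \left(-1\right) = - \frac{\frac{1}{2} + \frac{1}{4} - 24}{9} \left(-1\right) = \left(- \frac{1}{9}\right) \left(- \frac{93}{4}\right) \left(-1\right) = \frac{31}{12} \left(-1\right) = - \frac{31}{12}$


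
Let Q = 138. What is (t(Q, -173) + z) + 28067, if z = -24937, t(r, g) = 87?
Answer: 3217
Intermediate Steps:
(t(Q, -173) + z) + 28067 = (87 - 24937) + 28067 = -24850 + 28067 = 3217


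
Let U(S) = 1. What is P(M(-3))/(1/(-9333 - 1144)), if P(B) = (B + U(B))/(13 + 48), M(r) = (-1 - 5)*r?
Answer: -199063/61 ≈ -3263.3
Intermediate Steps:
M(r) = -6*r
P(B) = 1/61 + B/61 (P(B) = (B + 1)/(13 + 48) = (1 + B)/61 = (1 + B)*(1/61) = 1/61 + B/61)
P(M(-3))/(1/(-9333 - 1144)) = (1/61 + (-6*(-3))/61)/(1/(-9333 - 1144)) = (1/61 + (1/61)*18)/(1/(-10477)) = (1/61 + 18/61)/(-1/10477) = (19/61)*(-10477) = -199063/61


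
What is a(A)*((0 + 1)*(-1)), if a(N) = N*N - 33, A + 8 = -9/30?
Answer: -3589/100 ≈ -35.890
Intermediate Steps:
A = -83/10 (A = -8 - 9/30 = -8 - 9*1/30 = -8 - 3/10 = -83/10 ≈ -8.3000)
a(N) = -33 + N² (a(N) = N² - 33 = -33 + N²)
a(A)*((0 + 1)*(-1)) = (-33 + (-83/10)²)*((0 + 1)*(-1)) = (-33 + 6889/100)*(1*(-1)) = (3589/100)*(-1) = -3589/100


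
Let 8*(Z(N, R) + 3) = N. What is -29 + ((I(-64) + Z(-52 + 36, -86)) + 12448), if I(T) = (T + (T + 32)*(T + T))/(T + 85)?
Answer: 12606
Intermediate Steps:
Z(N, R) = -3 + N/8
I(T) = (T + 2*T*(32 + T))/(85 + T) (I(T) = (T + (32 + T)*(2*T))/(85 + T) = (T + 2*T*(32 + T))/(85 + T))
-29 + ((I(-64) + Z(-52 + 36, -86)) + 12448) = -29 + ((-64*(65 + 2*(-64))/(85 - 64) + (-3 + (-52 + 36)/8)) + 12448) = -29 + ((-64*(65 - 128)/21 + (-3 + (1/8)*(-16))) + 12448) = -29 + ((-64*1/21*(-63) + (-3 - 2)) + 12448) = -29 + ((192 - 5) + 12448) = -29 + (187 + 12448) = -29 + 12635 = 12606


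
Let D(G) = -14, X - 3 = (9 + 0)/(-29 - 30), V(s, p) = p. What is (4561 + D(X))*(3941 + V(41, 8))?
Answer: 17956103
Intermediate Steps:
X = 168/59 (X = 3 + (9 + 0)/(-29 - 30) = 3 + 9/(-59) = 3 + 9*(-1/59) = 3 - 9/59 = 168/59 ≈ 2.8475)
(4561 + D(X))*(3941 + V(41, 8)) = (4561 - 14)*(3941 + 8) = 4547*3949 = 17956103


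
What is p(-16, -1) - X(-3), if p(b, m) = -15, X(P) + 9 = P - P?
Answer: -6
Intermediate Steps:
X(P) = -9 (X(P) = -9 + (P - P) = -9 + 0 = -9)
p(-16, -1) - X(-3) = -15 - 1*(-9) = -15 + 9 = -6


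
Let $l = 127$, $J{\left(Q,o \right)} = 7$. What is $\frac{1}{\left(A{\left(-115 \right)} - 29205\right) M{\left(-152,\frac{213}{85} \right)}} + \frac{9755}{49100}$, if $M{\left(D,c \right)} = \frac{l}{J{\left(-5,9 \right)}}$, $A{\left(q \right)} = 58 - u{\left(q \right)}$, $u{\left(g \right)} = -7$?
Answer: $\frac{90251913}{454270745} \approx 0.19867$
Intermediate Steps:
$A{\left(q \right)} = 65$ ($A{\left(q \right)} = 58 - -7 = 58 + 7 = 65$)
$M{\left(D,c \right)} = \frac{127}{7}$
$\frac{1}{\left(A{\left(-115 \right)} - 29205\right) M{\left(-152,\frac{213}{85} \right)}} + \frac{9755}{49100} = \frac{1}{\left(65 - 29205\right) \frac{127}{7}} + \frac{9755}{49100} = \frac{1}{-29140} \cdot \frac{7}{127} + 9755 \cdot \frac{1}{49100} = \left(- \frac{1}{29140}\right) \frac{7}{127} + \frac{1951}{9820} = - \frac{7}{3700780} + \frac{1951}{9820} = \frac{90251913}{454270745}$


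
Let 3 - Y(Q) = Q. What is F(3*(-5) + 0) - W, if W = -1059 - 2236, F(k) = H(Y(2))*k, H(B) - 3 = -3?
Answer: 3295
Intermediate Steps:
Y(Q) = 3 - Q
H(B) = 0 (H(B) = 3 - 3 = 0)
F(k) = 0 (F(k) = 0*k = 0)
W = -3295
F(3*(-5) + 0) - W = 0 - 1*(-3295) = 0 + 3295 = 3295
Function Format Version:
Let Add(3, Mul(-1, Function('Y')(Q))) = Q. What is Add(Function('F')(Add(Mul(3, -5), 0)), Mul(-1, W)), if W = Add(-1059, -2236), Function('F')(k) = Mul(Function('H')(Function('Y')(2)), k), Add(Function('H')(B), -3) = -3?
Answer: 3295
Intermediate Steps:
Function('Y')(Q) = Add(3, Mul(-1, Q))
Function('H')(B) = 0 (Function('H')(B) = Add(3, -3) = 0)
Function('F')(k) = 0 (Function('F')(k) = Mul(0, k) = 0)
W = -3295
Add(Function('F')(Add(Mul(3, -5), 0)), Mul(-1, W)) = Add(0, Mul(-1, -3295)) = Add(0, 3295) = 3295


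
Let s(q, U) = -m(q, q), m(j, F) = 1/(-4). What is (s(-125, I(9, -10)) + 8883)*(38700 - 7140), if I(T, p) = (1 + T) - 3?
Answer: 280355370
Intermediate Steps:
m(j, F) = -¼
I(T, p) = -2 + T
s(q, U) = ¼ (s(q, U) = -1*(-¼) = ¼)
(s(-125, I(9, -10)) + 8883)*(38700 - 7140) = (¼ + 8883)*(38700 - 7140) = (35533/4)*31560 = 280355370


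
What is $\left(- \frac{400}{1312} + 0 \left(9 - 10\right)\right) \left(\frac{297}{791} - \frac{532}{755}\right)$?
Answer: $\frac{982885}{9794162} \approx 0.10035$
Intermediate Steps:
$\left(- \frac{400}{1312} + 0 \left(9 - 10\right)\right) \left(\frac{297}{791} - \frac{532}{755}\right) = \left(\left(-400\right) \frac{1}{1312} + 0 \left(-1\right)\right) \left(297 \cdot \frac{1}{791} - \frac{532}{755}\right) = \left(- \frac{25}{82} + 0\right) \left(\frac{297}{791} - \frac{532}{755}\right) = \left(- \frac{25}{82}\right) \left(- \frac{196577}{597205}\right) = \frac{982885}{9794162}$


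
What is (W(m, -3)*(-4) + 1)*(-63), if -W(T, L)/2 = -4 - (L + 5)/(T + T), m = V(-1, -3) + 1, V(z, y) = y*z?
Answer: 2079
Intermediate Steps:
m = 4 (m = -3*(-1) + 1 = 3 + 1 = 4)
W(T, L) = 8 + (5 + L)/T (W(T, L) = -2*(-4 - (L + 5)/(T + T)) = -2*(-4 - (5 + L)/(2*T)) = 8 + (5 + L)/T)
(W(m, -3)*(-4) + 1)*(-63) = (((5 - 3 + 8*4)/4)*(-4) + 1)*(-63) = (((5 - 3 + 32)/4)*(-4) + 1)*(-63) = (((¼)*34)*(-4) + 1)*(-63) = ((17/2)*(-4) + 1)*(-63) = (-34 + 1)*(-63) = -33*(-63) = 2079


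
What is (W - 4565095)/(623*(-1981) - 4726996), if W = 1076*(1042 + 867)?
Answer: 2511011/5961159 ≈ 0.42123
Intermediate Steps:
W = 2054084 (W = 1076*1909 = 2054084)
(W - 4565095)/(623*(-1981) - 4726996) = (2054084 - 4565095)/(623*(-1981) - 4726996) = -2511011/(-1234163 - 4726996) = -2511011/(-5961159) = -2511011*(-1/5961159) = 2511011/5961159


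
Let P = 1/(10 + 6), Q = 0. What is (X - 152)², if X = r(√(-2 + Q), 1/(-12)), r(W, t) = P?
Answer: 5909761/256 ≈ 23085.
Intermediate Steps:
P = 1/16 ≈ 0.062500
r(W, t) = 1/16
X = 1/16 ≈ 0.062500
(X - 152)² = (1/16 - 152)² = (-2431/16)² = 5909761/256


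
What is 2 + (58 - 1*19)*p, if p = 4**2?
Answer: 626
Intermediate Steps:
p = 16
2 + (58 - 1*19)*p = 2 + (58 - 1*19)*16 = 2 + (58 - 19)*16 = 2 + 39*16 = 2 + 624 = 626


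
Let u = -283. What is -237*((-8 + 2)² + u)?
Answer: 58539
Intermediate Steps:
-237*((-8 + 2)² + u) = -237*((-8 + 2)² - 283) = -237*((-6)² - 283) = -237*(36 - 283) = -237*(-247) = 58539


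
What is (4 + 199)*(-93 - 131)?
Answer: -45472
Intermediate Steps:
(4 + 199)*(-93 - 131) = 203*(-224) = -45472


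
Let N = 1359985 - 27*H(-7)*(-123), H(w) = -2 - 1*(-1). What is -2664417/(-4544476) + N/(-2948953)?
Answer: 1691913517337/13401446133628 ≈ 0.12625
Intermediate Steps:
H(w) = -1 (H(w) = -2 + 1 = -1)
N = 1356664 (N = 1359985 - 27*(-1)*(-123) = 1359985 + 27*(-123) = 1359985 - 3321 = 1356664)
-2664417/(-4544476) + N/(-2948953) = -2664417/(-4544476) + 1356664/(-2948953) = -2664417*(-1/4544476) + 1356664*(-1/2948953) = 2664417/4544476 - 1356664/2948953 = 1691913517337/13401446133628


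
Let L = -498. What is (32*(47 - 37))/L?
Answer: -160/249 ≈ -0.64257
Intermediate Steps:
(32*(47 - 37))/L = (32*(47 - 37))/(-498) = (32*10)*(-1/498) = 320*(-1/498) = -160/249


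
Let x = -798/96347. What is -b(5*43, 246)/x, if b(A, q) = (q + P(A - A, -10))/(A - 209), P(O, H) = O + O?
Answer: 3950227/798 ≈ 4950.2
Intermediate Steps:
P(O, H) = 2*O
b(A, q) = q/(-209 + A) (b(A, q) = (q + 2*(A - A))/(A - 209) = (q + 2*0)/(-209 + A) = (q + 0)/(-209 + A) = q/(-209 + A))
x = -798/96347 (x = -798*1/96347 = -798/96347 ≈ -0.0082826)
-b(5*43, 246)/x = -246/(-209 + 5*43)/(-798/96347) = -246/(-209 + 215)*(-96347)/798 = -246/6*(-96347)/798 = -246*(⅙)*(-96347)/798 = -41*(-96347)/798 = -1*(-3950227/798) = 3950227/798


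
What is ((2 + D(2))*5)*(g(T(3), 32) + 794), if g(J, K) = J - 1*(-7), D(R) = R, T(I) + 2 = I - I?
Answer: 15980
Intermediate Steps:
T(I) = -2 (T(I) = -2 + (I - I) = -2 + 0 = -2)
g(J, K) = 7 + J (g(J, K) = J + 7 = 7 + J)
((2 + D(2))*5)*(g(T(3), 32) + 794) = ((2 + 2)*5)*((7 - 2) + 794) = (4*5)*(5 + 794) = 20*799 = 15980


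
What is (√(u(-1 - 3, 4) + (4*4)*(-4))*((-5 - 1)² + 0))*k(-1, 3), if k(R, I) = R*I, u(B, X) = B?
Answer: -216*I*√17 ≈ -890.59*I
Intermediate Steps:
k(R, I) = I*R
(√(u(-1 - 3, 4) + (4*4)*(-4))*((-5 - 1)² + 0))*k(-1, 3) = (√((-1 - 3) + (4*4)*(-4))*((-5 - 1)² + 0))*(3*(-1)) = (√(-4 + 16*(-4))*((-6)² + 0))*(-3) = (√(-4 - 64)*(36 + 0))*(-3) = (√(-68)*36)*(-3) = ((2*I*√17)*36)*(-3) = (72*I*√17)*(-3) = -216*I*√17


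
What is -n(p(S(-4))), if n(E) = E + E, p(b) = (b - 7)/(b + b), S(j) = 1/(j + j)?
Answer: -57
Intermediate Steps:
S(j) = 1/(2*j)
p(b) = (-7 + b)/(2*b) (p(b) = (-7 + b)/((2*b)) = (-7 + b)*(1/(2*b)) = (-7 + b)/(2*b))
n(E) = 2*E
-n(p(S(-4))) = -2*(-7 + (½)/(-4))/(2*(((½)/(-4)))) = -2*(-7 + (½)*(-¼))/(2*(((½)*(-¼)))) = -2*(-7 - ⅛)/(2*(-⅛)) = -2*(½)*(-8)*(-57/8) = -2*57/2 = -1*57 = -57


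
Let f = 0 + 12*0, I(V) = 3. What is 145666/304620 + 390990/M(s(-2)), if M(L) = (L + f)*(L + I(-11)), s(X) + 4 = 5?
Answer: 7443997279/76155 ≈ 97748.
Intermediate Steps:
s(X) = 1 (s(X) = -4 + 5 = 1)
f = 0 (f = 0 + 0 = 0)
M(L) = L*(3 + L) (M(L) = (L + 0)*(L + 3) = L*(3 + L))
145666/304620 + 390990/M(s(-2)) = 145666/304620 + 390990/((1*(3 + 1))) = 145666*(1/304620) + 390990/((1*4)) = 72833/152310 + 390990/4 = 72833/152310 + 390990*(¼) = 72833/152310 + 195495/2 = 7443997279/76155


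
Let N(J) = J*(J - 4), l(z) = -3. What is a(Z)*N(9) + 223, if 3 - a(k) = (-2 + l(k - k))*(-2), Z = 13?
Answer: -92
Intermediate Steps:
N(J) = J*(-4 + J)
a(k) = -7 (a(k) = 3 - (-2 - 3)*(-2) = 3 - (-5)*(-2) = 3 - 1*10 = 3 - 10 = -7)
a(Z)*N(9) + 223 = -63*(-4 + 9) + 223 = -63*5 + 223 = -7*45 + 223 = -315 + 223 = -92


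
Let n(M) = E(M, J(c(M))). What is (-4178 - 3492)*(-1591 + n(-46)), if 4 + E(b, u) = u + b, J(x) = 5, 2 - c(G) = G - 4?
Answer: 12548120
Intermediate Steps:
c(G) = 6 - G (c(G) = 2 - (G - 4) = 2 - (-4 + G) = 2 + (4 - G) = 6 - G)
E(b, u) = -4 + b + u (E(b, u) = -4 + (u + b) = -4 + (b + u) = -4 + b + u)
n(M) = 1 + M (n(M) = -4 + M + 5 = 1 + M)
(-4178 - 3492)*(-1591 + n(-46)) = (-4178 - 3492)*(-1591 + (1 - 46)) = -7670*(-1591 - 45) = -7670*(-1636) = 12548120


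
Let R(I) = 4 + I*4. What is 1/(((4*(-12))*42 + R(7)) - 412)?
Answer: -1/2396 ≈ -0.00041736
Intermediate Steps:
R(I) = 4 + 4*I
1/(((4*(-12))*42 + R(7)) - 412) = 1/(((4*(-12))*42 + (4 + 4*7)) - 412) = 1/((-48*42 + (4 + 28)) - 412) = 1/((-2016 + 32) - 412) = 1/(-1984 - 412) = 1/(-2396) = -1/2396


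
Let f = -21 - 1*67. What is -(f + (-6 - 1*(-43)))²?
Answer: -2601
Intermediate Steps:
f = -88 (f = -21 - 67 = -88)
-(f + (-6 - 1*(-43)))² = -(-88 + (-6 - 1*(-43)))² = -(-88 + (-6 + 43))² = -(-88 + 37)² = -1*(-51)² = -1*2601 = -2601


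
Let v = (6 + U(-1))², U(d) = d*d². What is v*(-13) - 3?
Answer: -328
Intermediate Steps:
U(d) = d³
v = 25 (v = (6 + (-1)³)² = (6 - 1)² = 5² = 25)
v*(-13) - 3 = 25*(-13) - 3 = -325 - 3 = -328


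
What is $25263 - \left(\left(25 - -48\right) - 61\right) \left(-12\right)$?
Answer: $25407$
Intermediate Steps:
$25263 - \left(\left(25 - -48\right) - 61\right) \left(-12\right) = 25263 - \left(\left(25 + 48\right) - 61\right) \left(-12\right) = 25263 - \left(73 - 61\right) \left(-12\right) = 25263 - 12 \left(-12\right) = 25263 - -144 = 25263 + 144 = 25407$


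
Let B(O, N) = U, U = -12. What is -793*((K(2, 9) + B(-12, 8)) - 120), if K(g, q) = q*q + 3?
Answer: 38064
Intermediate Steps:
B(O, N) = -12
K(g, q) = 3 + q**2 (K(g, q) = q**2 + 3 = 3 + q**2)
-793*((K(2, 9) + B(-12, 8)) - 120) = -793*(((3 + 9**2) - 12) - 120) = -793*(((3 + 81) - 12) - 120) = -793*((84 - 12) - 120) = -793*(72 - 120) = -793*(-48) = 38064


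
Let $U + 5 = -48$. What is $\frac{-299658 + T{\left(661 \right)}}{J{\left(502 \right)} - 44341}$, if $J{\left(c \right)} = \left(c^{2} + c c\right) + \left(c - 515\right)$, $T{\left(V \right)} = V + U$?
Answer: $- \frac{149525}{229827} \approx -0.6506$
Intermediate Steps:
$U = -53$ ($U = -5 - 48 = -53$)
$T{\left(V \right)} = -53 + V$ ($T{\left(V \right)} = V - 53 = -53 + V$)
$J{\left(c \right)} = -515 + c + 2 c^{2}$ ($J{\left(c \right)} = \left(c^{2} + c^{2}\right) + \left(-515 + c\right) = 2 c^{2} + \left(-515 + c\right) = -515 + c + 2 c^{2}$)
$\frac{-299658 + T{\left(661 \right)}}{J{\left(502 \right)} - 44341} = \frac{-299658 + \left(-53 + 661\right)}{\left(-515 + 502 + 2 \cdot 502^{2}\right) - 44341} = \frac{-299658 + 608}{\left(-515 + 502 + 2 \cdot 252004\right) - 44341} = - \frac{299050}{\left(-515 + 502 + 504008\right) - 44341} = - \frac{299050}{503995 - 44341} = - \frac{299050}{459654} = \left(-299050\right) \frac{1}{459654} = - \frac{149525}{229827}$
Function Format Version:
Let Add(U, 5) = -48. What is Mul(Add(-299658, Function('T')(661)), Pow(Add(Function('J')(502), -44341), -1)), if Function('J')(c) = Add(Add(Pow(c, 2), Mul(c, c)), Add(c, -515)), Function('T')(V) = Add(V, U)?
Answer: Rational(-149525, 229827) ≈ -0.65060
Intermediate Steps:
U = -53 (U = Add(-5, -48) = -53)
Function('T')(V) = Add(-53, V) (Function('T')(V) = Add(V, -53) = Add(-53, V))
Function('J')(c) = Add(-515, c, Mul(2, Pow(c, 2))) (Function('J')(c) = Add(Add(Pow(c, 2), Pow(c, 2)), Add(-515, c)) = Add(Mul(2, Pow(c, 2)), Add(-515, c)) = Add(-515, c, Mul(2, Pow(c, 2))))
Mul(Add(-299658, Function('T')(661)), Pow(Add(Function('J')(502), -44341), -1)) = Mul(Add(-299658, Add(-53, 661)), Pow(Add(Add(-515, 502, Mul(2, Pow(502, 2))), -44341), -1)) = Mul(Add(-299658, 608), Pow(Add(Add(-515, 502, Mul(2, 252004)), -44341), -1)) = Mul(-299050, Pow(Add(Add(-515, 502, 504008), -44341), -1)) = Mul(-299050, Pow(Add(503995, -44341), -1)) = Mul(-299050, Pow(459654, -1)) = Mul(-299050, Rational(1, 459654)) = Rational(-149525, 229827)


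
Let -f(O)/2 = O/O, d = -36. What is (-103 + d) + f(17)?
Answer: -141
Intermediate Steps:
f(O) = -2 (f(O) = -2*O/O = -2*1 = -2)
(-103 + d) + f(17) = (-103 - 36) - 2 = -139 - 2 = -141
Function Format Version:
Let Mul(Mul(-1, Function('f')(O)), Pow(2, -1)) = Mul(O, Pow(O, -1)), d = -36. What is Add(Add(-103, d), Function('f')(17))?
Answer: -141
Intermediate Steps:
Function('f')(O) = -2 (Function('f')(O) = Mul(-2, Mul(O, Pow(O, -1))) = Mul(-2, 1) = -2)
Add(Add(-103, d), Function('f')(17)) = Add(Add(-103, -36), -2) = Add(-139, -2) = -141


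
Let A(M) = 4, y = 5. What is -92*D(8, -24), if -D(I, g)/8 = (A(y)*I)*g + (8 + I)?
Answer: -553472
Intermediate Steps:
D(I, g) = -64 - 8*I - 32*I*g (D(I, g) = -8*((4*I)*g + (8 + I)) = -8*(4*I*g + (8 + I)) = -8*(8 + I + 4*I*g) = -64 - 8*I - 32*I*g)
-92*D(8, -24) = -92*(-64 - 8*8 - 32*8*(-24)) = -92*(-64 - 64 + 6144) = -92*6016 = -553472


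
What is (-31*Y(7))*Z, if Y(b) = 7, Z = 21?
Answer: -4557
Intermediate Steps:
(-31*Y(7))*Z = -31*7*21 = -217*21 = -4557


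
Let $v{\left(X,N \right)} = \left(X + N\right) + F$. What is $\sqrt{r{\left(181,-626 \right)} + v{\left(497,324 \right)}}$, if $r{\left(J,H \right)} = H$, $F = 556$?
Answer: $\sqrt{751} \approx 27.404$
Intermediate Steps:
$v{\left(X,N \right)} = 556 + N + X$ ($v{\left(X,N \right)} = \left(X + N\right) + 556 = \left(N + X\right) + 556 = 556 + N + X$)
$\sqrt{r{\left(181,-626 \right)} + v{\left(497,324 \right)}} = \sqrt{-626 + \left(556 + 324 + 497\right)} = \sqrt{-626 + 1377} = \sqrt{751}$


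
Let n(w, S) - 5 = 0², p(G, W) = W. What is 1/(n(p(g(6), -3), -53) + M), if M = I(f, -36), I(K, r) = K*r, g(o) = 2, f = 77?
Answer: -1/2767 ≈ -0.00036140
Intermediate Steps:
n(w, S) = 5 (n(w, S) = 5 + 0² = 5 + 0 = 5)
M = -2772 (M = 77*(-36) = -2772)
1/(n(p(g(6), -3), -53) + M) = 1/(5 - 2772) = 1/(-2767) = -1/2767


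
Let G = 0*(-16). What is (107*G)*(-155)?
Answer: 0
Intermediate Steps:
G = 0
(107*G)*(-155) = (107*0)*(-155) = 0*(-155) = 0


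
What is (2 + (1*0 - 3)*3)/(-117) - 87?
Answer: -10172/117 ≈ -86.940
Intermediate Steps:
(2 + (1*0 - 3)*3)/(-117) - 87 = -(2 + (0 - 3)*3)/117 - 87 = -(2 - 3*3)/117 - 87 = -(2 - 9)/117 - 87 = -1/117*(-7) - 87 = 7/117 - 87 = -10172/117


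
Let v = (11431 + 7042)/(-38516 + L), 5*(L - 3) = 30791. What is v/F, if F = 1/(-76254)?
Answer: 3521600355/80887 ≈ 43537.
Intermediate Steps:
L = 30806/5 (L = 3 + (⅕)*30791 = 3 + 30791/5 = 30806/5 ≈ 6161.2)
v = -92365/161774 (v = (11431 + 7042)/(-38516 + 30806/5) = 18473/(-161774/5) = 18473*(-5/161774) = -92365/161774 ≈ -0.57095)
F = -1/76254 ≈ -1.3114e-5
v/F = -92365/(161774*(-1/76254)) = -92365/161774*(-76254) = 3521600355/80887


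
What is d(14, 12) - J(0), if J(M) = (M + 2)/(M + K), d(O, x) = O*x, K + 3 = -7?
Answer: 841/5 ≈ 168.20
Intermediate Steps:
K = -10 (K = -3 - 7 = -10)
J(M) = (2 + M)/(-10 + M) (J(M) = (M + 2)/(M - 10) = (2 + M)/(-10 + M))
d(14, 12) - J(0) = 14*12 - (2 + 0)/(-10 + 0) = 168 - 2/(-10) = 168 - (-1)*2/10 = 168 - 1*(-⅕) = 168 + ⅕ = 841/5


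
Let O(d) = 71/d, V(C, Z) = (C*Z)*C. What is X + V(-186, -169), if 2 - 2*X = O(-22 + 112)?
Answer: -1052410211/180 ≈ -5.8467e+6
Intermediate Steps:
V(C, Z) = Z*C**2
X = 109/180 (X = 1 - 71/(2*(-22 + 112)) = 1 - 71/(2*90) = 1 - 1/2*71/90 = 1 - 71/180 = 109/180 ≈ 0.60556)
X + V(-186, -169) = 109/180 - 169*(-186)**2 = 109/180 - 169*34596 = 109/180 - 5846724 = -1052410211/180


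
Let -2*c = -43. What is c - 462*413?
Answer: -381569/2 ≈ -1.9078e+5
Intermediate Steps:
c = 43/2 (c = -1/2*(-43) = 43/2 ≈ 21.500)
c - 462*413 = 43/2 - 462*413 = 43/2 - 190806 = -381569/2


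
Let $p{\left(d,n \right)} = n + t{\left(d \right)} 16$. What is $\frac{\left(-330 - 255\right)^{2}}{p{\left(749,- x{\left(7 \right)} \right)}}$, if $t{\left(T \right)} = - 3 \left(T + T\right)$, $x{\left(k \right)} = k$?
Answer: $- \frac{342225}{71911} \approx -4.759$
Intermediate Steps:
$t{\left(T \right)} = - 6 T$ ($t{\left(T \right)} = - 3 \cdot 2 T = - 6 T$)
$p{\left(d,n \right)} = n - 96 d$ ($p{\left(d,n \right)} = n + - 6 d 16 = n - 96 d$)
$\frac{\left(-330 - 255\right)^{2}}{p{\left(749,- x{\left(7 \right)} \right)}} = \frac{\left(-330 - 255\right)^{2}}{\left(-1\right) 7 - 71904} = \frac{\left(-585\right)^{2}}{-7 - 71904} = \frac{342225}{-71911} = 342225 \left(- \frac{1}{71911}\right) = - \frac{342225}{71911}$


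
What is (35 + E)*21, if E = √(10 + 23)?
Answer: 735 + 21*√33 ≈ 855.64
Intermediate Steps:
E = √33 ≈ 5.7446
(35 + E)*21 = (35 + √33)*21 = 735 + 21*√33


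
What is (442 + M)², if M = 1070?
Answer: 2286144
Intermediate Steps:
(442 + M)² = (442 + 1070)² = 1512² = 2286144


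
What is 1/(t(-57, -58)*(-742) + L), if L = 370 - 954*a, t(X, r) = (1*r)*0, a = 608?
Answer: -1/579662 ≈ -1.7251e-6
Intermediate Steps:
t(X, r) = 0 (t(X, r) = r*0 = 0)
L = -579662 (L = 370 - 954*608 = 370 - 580032 = -579662)
1/(t(-57, -58)*(-742) + L) = 1/(0*(-742) - 579662) = 1/(0 - 579662) = 1/(-579662) = -1/579662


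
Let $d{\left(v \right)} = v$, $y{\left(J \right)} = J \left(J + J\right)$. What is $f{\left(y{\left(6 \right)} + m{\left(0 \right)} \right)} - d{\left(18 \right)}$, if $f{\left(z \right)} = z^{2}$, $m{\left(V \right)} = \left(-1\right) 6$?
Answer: $4338$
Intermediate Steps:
$y{\left(J \right)} = 2 J^{2}$ ($y{\left(J \right)} = J 2 J = 2 J^{2}$)
$m{\left(V \right)} = -6$
$f{\left(y{\left(6 \right)} + m{\left(0 \right)} \right)} - d{\left(18 \right)} = \left(2 \cdot 6^{2} - 6\right)^{2} - 18 = \left(2 \cdot 36 - 6\right)^{2} - 18 = \left(72 - 6\right)^{2} - 18 = 66^{2} - 18 = 4356 - 18 = 4338$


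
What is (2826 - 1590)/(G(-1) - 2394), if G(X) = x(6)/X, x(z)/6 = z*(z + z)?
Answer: -206/471 ≈ -0.43737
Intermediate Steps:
x(z) = 12*z² (x(z) = 6*(z*(z + z)) = 6*(z*(2*z)) = 6*(2*z²) = 12*z²)
G(X) = 432/X (G(X) = (12*6²)/X = (12*36)/X = 432/X)
(2826 - 1590)/(G(-1) - 2394) = (2826 - 1590)/(432/(-1) - 2394) = 1236/(432*(-1) - 2394) = 1236/(-432 - 2394) = 1236/(-2826) = 1236*(-1/2826) = -206/471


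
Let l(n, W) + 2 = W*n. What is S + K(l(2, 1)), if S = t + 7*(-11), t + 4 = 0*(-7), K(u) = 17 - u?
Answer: -64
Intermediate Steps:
l(n, W) = -2 + W*n
t = -4 (t = -4 + 0*(-7) = -4 + 0 = -4)
S = -81 (S = -4 + 7*(-11) = -4 - 77 = -81)
S + K(l(2, 1)) = -81 + (17 - (-2 + 1*2)) = -81 + (17 - (-2 + 2)) = -81 + (17 - 1*0) = -81 + (17 + 0) = -81 + 17 = -64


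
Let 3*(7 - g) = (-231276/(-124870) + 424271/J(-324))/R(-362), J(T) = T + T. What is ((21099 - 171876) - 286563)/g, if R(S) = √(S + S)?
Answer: -32651606961699698996352000/1220338765095053394121 - 2804237277245215190827200*I*√181/1220338765095053394121 ≈ -26756.0 - 30915.0*I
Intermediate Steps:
J(T) = 2*T
R(S) = √2*√S (R(S) = √(2*S) = √2*√S)
g = 7 - 26414426461*I*√181/43937257680 (g = 7 - (-231276/(-124870) + 424271/((2*(-324))))/(3*(√2*√(-362))) = 7 - (-231276*(-1/124870) + 424271/(-648))/(3*(√2*(I*√362))) = 7 - (115638/62435 + 424271*(-1/648))/(3*(2*I*√181)) = 7 - (115638/62435 - 424271/648)*(-I*√181/362)/3 = 7 - (-26414426461)*(-I*√181/362)/121373640 = 7 - 26414426461*I*√181/43937257680 ≈ 7.0 - 8.0881*I)
((21099 - 171876) - 286563)/g = ((21099 - 171876) - 286563)/(7 - 26414426461*I*√181/43937257680) = (-150777 - 286563)/(7 - 26414426461*I*√181/43937257680) = -437340/(7 - 26414426461*I*√181/43937257680)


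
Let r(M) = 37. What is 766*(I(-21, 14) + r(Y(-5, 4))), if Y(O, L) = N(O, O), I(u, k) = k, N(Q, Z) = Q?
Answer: 39066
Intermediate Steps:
Y(O, L) = O
766*(I(-21, 14) + r(Y(-5, 4))) = 766*(14 + 37) = 766*51 = 39066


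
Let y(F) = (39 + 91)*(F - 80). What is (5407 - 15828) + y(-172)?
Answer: -43181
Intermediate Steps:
y(F) = -10400 + 130*F (y(F) = 130*(-80 + F) = -10400 + 130*F)
(5407 - 15828) + y(-172) = (5407 - 15828) + (-10400 + 130*(-172)) = -10421 + (-10400 - 22360) = -10421 - 32760 = -43181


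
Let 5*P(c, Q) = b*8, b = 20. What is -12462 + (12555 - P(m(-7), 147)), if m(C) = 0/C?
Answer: 61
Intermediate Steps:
m(C) = 0
P(c, Q) = 32 (P(c, Q) = (20*8)/5 = (1/5)*160 = 32)
-12462 + (12555 - P(m(-7), 147)) = -12462 + (12555 - 1*32) = -12462 + (12555 - 32) = -12462 + 12523 = 61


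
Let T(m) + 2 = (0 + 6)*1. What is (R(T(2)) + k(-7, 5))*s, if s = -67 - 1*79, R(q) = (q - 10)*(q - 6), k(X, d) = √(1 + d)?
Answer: -1752 - 146*√6 ≈ -2109.6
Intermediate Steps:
T(m) = 4 (T(m) = -2 + (0 + 6)*1 = -2 + 6*1 = -2 + 6 = 4)
R(q) = (-10 + q)*(-6 + q)
s = -146 (s = -67 - 79 = -146)
(R(T(2)) + k(-7, 5))*s = ((60 + 4² - 16*4) + √(1 + 5))*(-146) = ((60 + 16 - 64) + √6)*(-146) = (12 + √6)*(-146) = -1752 - 146*√6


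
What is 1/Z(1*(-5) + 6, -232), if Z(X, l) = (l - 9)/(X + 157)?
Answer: -158/241 ≈ -0.65560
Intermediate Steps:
Z(X, l) = (-9 + l)/(157 + X)
1/Z(1*(-5) + 6, -232) = 1/((-9 - 232)/(157 + (1*(-5) + 6))) = 1/(-241/(157 + (-5 + 6))) = 1/(-241/(157 + 1)) = 1/(-241/158) = -158/241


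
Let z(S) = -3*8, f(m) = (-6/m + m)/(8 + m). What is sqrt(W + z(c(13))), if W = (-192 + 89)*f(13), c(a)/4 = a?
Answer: I*sqrt(6372093)/273 ≈ 9.2465*I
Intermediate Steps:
f(m) = (m - 6/m)/(8 + m)
c(a) = 4*a
z(S) = -24
W = -16789/273 (W = (-192 + 89)*((-6 + 13**2)/(13*(8 + 13))) = -103*(-6 + 169)/(13*21) = -103*163/(13*21) = -103*163/273 = -16789/273 ≈ -61.498)
sqrt(W + z(c(13))) = sqrt(-16789/273 - 24) = sqrt(-23341/273) = I*sqrt(6372093)/273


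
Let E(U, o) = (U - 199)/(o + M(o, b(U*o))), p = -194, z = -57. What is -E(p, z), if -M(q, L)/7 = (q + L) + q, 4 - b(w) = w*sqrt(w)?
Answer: -280209/66256094640119 + 30420558*sqrt(11058)/66256094640119 ≈ 4.8277e-5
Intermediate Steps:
b(w) = 4 - w**(3/2) (b(w) = 4 - w*sqrt(w) = 4 - w**(3/2))
M(q, L) = -14*q - 7*L (M(q, L) = -7*((q + L) + q) = -7*((L + q) + q) = -7*(L + 2*q) = -14*q - 7*L)
E(U, o) = (-199 + U)/(-28 - 13*o + 7*(U*o)**(3/2)) (E(U, o) = (U - 199)/(o + (-14*o - 7*(4 - (U*o)**(3/2)))) = (-199 + U)/(o + (-14*o + (-28 + 7*(U*o)**(3/2)))) = (-199 + U)/(o + (-28 - 14*o + 7*(U*o)**(3/2))) = (-199 + U)/(-28 - 13*o + 7*(U*o)**(3/2)))
-E(p, z) = -(199 - 1*(-194))/(28 - 7*11058*sqrt(11058) + 13*(-57)) = -(199 + 194)/(28 - 77406*sqrt(11058) - 741) = -393/(28 - 77406*sqrt(11058) - 741) = -393/(-713 - 77406*sqrt(11058))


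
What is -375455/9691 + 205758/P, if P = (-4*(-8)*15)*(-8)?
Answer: -572624663/6202240 ≈ -92.325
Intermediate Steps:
P = -3840 (P = (32*15)*(-8) = 480*(-8) = -3840)
-375455/9691 + 205758/P = -375455/9691 + 205758/(-3840) = -375455*1/9691 + 205758*(-1/3840) = -375455/9691 - 34293/640 = -572624663/6202240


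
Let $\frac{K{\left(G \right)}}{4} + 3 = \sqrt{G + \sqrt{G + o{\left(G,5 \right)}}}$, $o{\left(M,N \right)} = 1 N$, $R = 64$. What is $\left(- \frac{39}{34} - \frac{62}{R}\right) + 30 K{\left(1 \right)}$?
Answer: $- \frac{196991}{544} + 120 \sqrt{1 + \sqrt{6}} \approx -139.24$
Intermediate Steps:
$o{\left(M,N \right)} = N$
$K{\left(G \right)} = -12 + 4 \sqrt{G + \sqrt{5 + G}}$ ($K{\left(G \right)} = -12 + 4 \sqrt{G + \sqrt{G + 5}} = -12 + 4 \sqrt{G + \sqrt{5 + G}}$)
$\left(- \frac{39}{34} - \frac{62}{R}\right) + 30 K{\left(1 \right)} = \left(- \frac{39}{34} - \frac{62}{64}\right) + 30 \left(-12 + 4 \sqrt{1 + \sqrt{5 + 1}}\right) = \left(\left(-39\right) \frac{1}{34} - \frac{31}{32}\right) + 30 \left(-12 + 4 \sqrt{1 + \sqrt{6}}\right) = \left(- \frac{39}{34} - \frac{31}{32}\right) - \left(360 - 120 \sqrt{1 + \sqrt{6}}\right) = - \frac{1151}{544} - \left(360 - 120 \sqrt{1 + \sqrt{6}}\right) = - \frac{196991}{544} + 120 \sqrt{1 + \sqrt{6}}$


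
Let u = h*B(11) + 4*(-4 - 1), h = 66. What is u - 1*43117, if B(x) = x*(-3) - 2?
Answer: -45447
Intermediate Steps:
B(x) = -2 - 3*x (B(x) = -3*x - 2 = -2 - 3*x)
u = -2330 (u = 66*(-2 - 3*11) + 4*(-4 - 1) = 66*(-2 - 33) + 4*(-5) = 66*(-35) - 20 = -2310 - 20 = -2330)
u - 1*43117 = -2330 - 1*43117 = -2330 - 43117 = -45447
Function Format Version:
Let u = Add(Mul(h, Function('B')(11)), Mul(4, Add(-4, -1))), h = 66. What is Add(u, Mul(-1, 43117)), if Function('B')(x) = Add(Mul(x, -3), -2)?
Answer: -45447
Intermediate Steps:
Function('B')(x) = Add(-2, Mul(-3, x)) (Function('B')(x) = Add(Mul(-3, x), -2) = Add(-2, Mul(-3, x)))
u = -2330 (u = Add(Mul(66, Add(-2, Mul(-3, 11))), Mul(4, Add(-4, -1))) = Add(Mul(66, Add(-2, -33)), Mul(4, -5)) = Add(Mul(66, -35), -20) = Add(-2310, -20) = -2330)
Add(u, Mul(-1, 43117)) = Add(-2330, Mul(-1, 43117)) = Add(-2330, -43117) = -45447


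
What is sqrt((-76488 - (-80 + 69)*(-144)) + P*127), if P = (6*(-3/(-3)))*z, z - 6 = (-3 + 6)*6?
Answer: 2*I*sqrt(14946) ≈ 244.51*I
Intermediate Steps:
z = 24 (z = 6 + (-3 + 6)*6 = 6 + 3*6 = 6 + 18 = 24)
P = 144 (P = (6*(-3/(-3)))*24 = (6*(-3*(-1/3)))*24 = (6*1)*24 = 6*24 = 144)
sqrt((-76488 - (-80 + 69)*(-144)) + P*127) = sqrt((-76488 - (-80 + 69)*(-144)) + 144*127) = sqrt((-76488 - (-11)*(-144)) + 18288) = sqrt((-76488 - 1*1584) + 18288) = sqrt((-76488 - 1584) + 18288) = sqrt(-78072 + 18288) = sqrt(-59784) = 2*I*sqrt(14946)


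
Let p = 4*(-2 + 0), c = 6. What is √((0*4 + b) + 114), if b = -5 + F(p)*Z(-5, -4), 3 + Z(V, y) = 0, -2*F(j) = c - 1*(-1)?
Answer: √478/2 ≈ 10.932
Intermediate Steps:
p = -8 (p = 4*(-2) = -8)
F(j) = -7/2 (F(j) = -(6 - 1*(-1))/2 = -(6 + 1)/2 = -½*7 = -7/2)
Z(V, y) = -3 (Z(V, y) = -3 + 0 = -3)
b = 11/2 (b = -5 - 7/2*(-3) = -5 + 21/2 = 11/2 ≈ 5.5000)
√((0*4 + b) + 114) = √((0*4 + 11/2) + 114) = √((0 + 11/2) + 114) = √(11/2 + 114) = √(239/2) = √478/2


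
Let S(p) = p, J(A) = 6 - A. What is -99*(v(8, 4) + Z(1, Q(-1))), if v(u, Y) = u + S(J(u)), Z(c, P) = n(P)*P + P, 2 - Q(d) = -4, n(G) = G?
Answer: -4752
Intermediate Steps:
Q(d) = 6 (Q(d) = 2 - 1*(-4) = 2 + 4 = 6)
Z(c, P) = P + P**2 (Z(c, P) = P*P + P = P**2 + P = P + P**2)
v(u, Y) = 6 (v(u, Y) = u + (6 - u) = 6)
-99*(v(8, 4) + Z(1, Q(-1))) = -99*(6 + 6*(1 + 6)) = -99*(6 + 6*7) = -99*(6 + 42) = -99*48 = -4752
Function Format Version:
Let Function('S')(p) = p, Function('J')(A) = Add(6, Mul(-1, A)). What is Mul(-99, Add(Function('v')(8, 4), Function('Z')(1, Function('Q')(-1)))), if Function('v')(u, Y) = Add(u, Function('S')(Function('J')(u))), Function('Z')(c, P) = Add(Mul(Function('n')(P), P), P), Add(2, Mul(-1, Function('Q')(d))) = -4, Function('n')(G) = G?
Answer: -4752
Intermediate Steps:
Function('Q')(d) = 6 (Function('Q')(d) = Add(2, Mul(-1, -4)) = Add(2, 4) = 6)
Function('Z')(c, P) = Add(P, Pow(P, 2)) (Function('Z')(c, P) = Add(Mul(P, P), P) = Add(Pow(P, 2), P) = Add(P, Pow(P, 2)))
Function('v')(u, Y) = 6 (Function('v')(u, Y) = Add(u, Add(6, Mul(-1, u))) = 6)
Mul(-99, Add(Function('v')(8, 4), Function('Z')(1, Function('Q')(-1)))) = Mul(-99, Add(6, Mul(6, Add(1, 6)))) = Mul(-99, Add(6, Mul(6, 7))) = Mul(-99, Add(6, 42)) = Mul(-99, 48) = -4752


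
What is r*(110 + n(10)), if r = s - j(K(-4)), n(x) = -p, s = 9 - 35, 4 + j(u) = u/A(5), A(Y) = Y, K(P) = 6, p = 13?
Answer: -11252/5 ≈ -2250.4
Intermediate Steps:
j(u) = -4 + u/5
s = -26
n(x) = -13 (n(x) = -1*13 = -13)
r = -116/5 (r = -26 - (-4 + (⅕)*6) = -26 - (-4 + 6/5) = -26 - 1*(-14/5) = -26 + 14/5 = -116/5 ≈ -23.200)
r*(110 + n(10)) = -116*(110 - 13)/5 = -116/5*97 = -11252/5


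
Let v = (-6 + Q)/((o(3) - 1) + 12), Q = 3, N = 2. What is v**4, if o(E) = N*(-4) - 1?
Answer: 81/16 ≈ 5.0625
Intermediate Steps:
o(E) = -9 (o(E) = 2*(-4) - 1 = -8 - 1 = -9)
v = -3/2 (v = (-6 + 3)/((-9 - 1) + 12) = -3/(-10 + 12) = -3/2 ≈ -1.5000)
v**4 = (-3/2)**4 = 81/16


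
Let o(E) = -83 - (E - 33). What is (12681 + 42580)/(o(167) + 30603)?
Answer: 55261/30386 ≈ 1.8186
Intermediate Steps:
o(E) = -50 - E (o(E) = -83 - (-33 + E) = -83 + (33 - E) = -50 - E)
(12681 + 42580)/(o(167) + 30603) = (12681 + 42580)/((-50 - 1*167) + 30603) = 55261/((-50 - 167) + 30603) = 55261/(-217 + 30603) = 55261/30386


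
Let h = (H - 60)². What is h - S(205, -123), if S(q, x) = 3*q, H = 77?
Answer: -326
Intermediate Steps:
h = 289 (h = (77 - 60)² = 17² = 289)
h - S(205, -123) = 289 - 3*205 = 289 - 1*615 = 289 - 615 = -326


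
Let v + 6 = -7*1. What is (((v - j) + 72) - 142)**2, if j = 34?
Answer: 13689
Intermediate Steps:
v = -13 (v = -6 - 7*1 = -6 - 7 = -13)
(((v - j) + 72) - 142)**2 = (((-13 - 1*34) + 72) - 142)**2 = (((-13 - 34) + 72) - 142)**2 = ((-47 + 72) - 142)**2 = (25 - 142)**2 = (-117)**2 = 13689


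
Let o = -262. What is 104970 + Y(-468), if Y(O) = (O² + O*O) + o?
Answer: 542756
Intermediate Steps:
Y(O) = -262 + 2*O² (Y(O) = (O² + O*O) - 262 = (O² + O²) - 262 = 2*O² - 262 = -262 + 2*O²)
104970 + Y(-468) = 104970 + (-262 + 2*(-468)²) = 104970 + (-262 + 2*219024) = 104970 + (-262 + 438048) = 104970 + 437786 = 542756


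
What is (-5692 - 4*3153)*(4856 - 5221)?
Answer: 6680960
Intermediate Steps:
(-5692 - 4*3153)*(4856 - 5221) = (-5692 - 12612)*(-365) = -18304*(-365) = 6680960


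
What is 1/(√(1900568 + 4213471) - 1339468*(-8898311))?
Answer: 1339468/15965068489523724335 + √6114039/15965068489523724335 ≈ 8.4055e-14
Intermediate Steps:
1/(√(1900568 + 4213471) - 1339468*(-8898311)) = -1/8898311/(√6114039 - 1339468) = -1/8898311/(-1339468 + √6114039) = -1/(8898311*(-1339468 + √6114039))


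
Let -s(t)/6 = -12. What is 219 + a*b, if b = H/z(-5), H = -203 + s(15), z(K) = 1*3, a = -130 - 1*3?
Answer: 18080/3 ≈ 6026.7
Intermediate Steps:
s(t) = 72 (s(t) = -6*(-12) = 72)
a = -133 (a = -130 - 3 = -133)
z(K) = 3
H = -131 (H = -203 + 72 = -131)
b = -131/3 ≈ -43.667
219 + a*b = 219 - 133*(-131/3) = 219 + 17423/3 = 18080/3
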